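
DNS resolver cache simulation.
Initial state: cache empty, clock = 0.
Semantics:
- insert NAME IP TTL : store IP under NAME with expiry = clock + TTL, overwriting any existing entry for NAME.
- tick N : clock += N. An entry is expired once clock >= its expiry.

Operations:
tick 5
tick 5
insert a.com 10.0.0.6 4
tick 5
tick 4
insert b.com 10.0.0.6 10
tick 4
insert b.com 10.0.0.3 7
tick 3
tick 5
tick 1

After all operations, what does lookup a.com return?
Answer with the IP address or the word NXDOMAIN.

Answer: NXDOMAIN

Derivation:
Op 1: tick 5 -> clock=5.
Op 2: tick 5 -> clock=10.
Op 3: insert a.com -> 10.0.0.6 (expiry=10+4=14). clock=10
Op 4: tick 5 -> clock=15. purged={a.com}
Op 5: tick 4 -> clock=19.
Op 6: insert b.com -> 10.0.0.6 (expiry=19+10=29). clock=19
Op 7: tick 4 -> clock=23.
Op 8: insert b.com -> 10.0.0.3 (expiry=23+7=30). clock=23
Op 9: tick 3 -> clock=26.
Op 10: tick 5 -> clock=31. purged={b.com}
Op 11: tick 1 -> clock=32.
lookup a.com: not in cache (expired or never inserted)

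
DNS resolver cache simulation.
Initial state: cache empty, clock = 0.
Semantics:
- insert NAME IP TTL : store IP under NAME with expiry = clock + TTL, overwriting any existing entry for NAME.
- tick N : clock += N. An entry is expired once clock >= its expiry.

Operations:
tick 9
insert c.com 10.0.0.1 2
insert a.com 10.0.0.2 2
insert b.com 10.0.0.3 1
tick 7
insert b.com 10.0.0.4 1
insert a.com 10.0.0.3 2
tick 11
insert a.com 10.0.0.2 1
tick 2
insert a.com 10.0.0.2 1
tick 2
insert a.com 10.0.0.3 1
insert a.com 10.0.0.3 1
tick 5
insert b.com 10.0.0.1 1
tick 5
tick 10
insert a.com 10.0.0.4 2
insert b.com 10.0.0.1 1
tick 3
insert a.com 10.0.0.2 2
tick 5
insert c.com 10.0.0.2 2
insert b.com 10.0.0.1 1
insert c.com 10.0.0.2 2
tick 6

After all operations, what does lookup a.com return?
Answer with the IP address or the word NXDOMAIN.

Answer: NXDOMAIN

Derivation:
Op 1: tick 9 -> clock=9.
Op 2: insert c.com -> 10.0.0.1 (expiry=9+2=11). clock=9
Op 3: insert a.com -> 10.0.0.2 (expiry=9+2=11). clock=9
Op 4: insert b.com -> 10.0.0.3 (expiry=9+1=10). clock=9
Op 5: tick 7 -> clock=16. purged={a.com,b.com,c.com}
Op 6: insert b.com -> 10.0.0.4 (expiry=16+1=17). clock=16
Op 7: insert a.com -> 10.0.0.3 (expiry=16+2=18). clock=16
Op 8: tick 11 -> clock=27. purged={a.com,b.com}
Op 9: insert a.com -> 10.0.0.2 (expiry=27+1=28). clock=27
Op 10: tick 2 -> clock=29. purged={a.com}
Op 11: insert a.com -> 10.0.0.2 (expiry=29+1=30). clock=29
Op 12: tick 2 -> clock=31. purged={a.com}
Op 13: insert a.com -> 10.0.0.3 (expiry=31+1=32). clock=31
Op 14: insert a.com -> 10.0.0.3 (expiry=31+1=32). clock=31
Op 15: tick 5 -> clock=36. purged={a.com}
Op 16: insert b.com -> 10.0.0.1 (expiry=36+1=37). clock=36
Op 17: tick 5 -> clock=41. purged={b.com}
Op 18: tick 10 -> clock=51.
Op 19: insert a.com -> 10.0.0.4 (expiry=51+2=53). clock=51
Op 20: insert b.com -> 10.0.0.1 (expiry=51+1=52). clock=51
Op 21: tick 3 -> clock=54. purged={a.com,b.com}
Op 22: insert a.com -> 10.0.0.2 (expiry=54+2=56). clock=54
Op 23: tick 5 -> clock=59. purged={a.com}
Op 24: insert c.com -> 10.0.0.2 (expiry=59+2=61). clock=59
Op 25: insert b.com -> 10.0.0.1 (expiry=59+1=60). clock=59
Op 26: insert c.com -> 10.0.0.2 (expiry=59+2=61). clock=59
Op 27: tick 6 -> clock=65. purged={b.com,c.com}
lookup a.com: not in cache (expired or never inserted)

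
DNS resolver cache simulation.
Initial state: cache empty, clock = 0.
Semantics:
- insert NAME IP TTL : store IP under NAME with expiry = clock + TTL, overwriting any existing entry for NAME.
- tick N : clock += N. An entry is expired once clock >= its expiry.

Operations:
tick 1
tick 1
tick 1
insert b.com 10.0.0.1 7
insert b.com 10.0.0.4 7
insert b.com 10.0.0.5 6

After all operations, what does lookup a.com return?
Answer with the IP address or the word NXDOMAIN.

Answer: NXDOMAIN

Derivation:
Op 1: tick 1 -> clock=1.
Op 2: tick 1 -> clock=2.
Op 3: tick 1 -> clock=3.
Op 4: insert b.com -> 10.0.0.1 (expiry=3+7=10). clock=3
Op 5: insert b.com -> 10.0.0.4 (expiry=3+7=10). clock=3
Op 6: insert b.com -> 10.0.0.5 (expiry=3+6=9). clock=3
lookup a.com: not in cache (expired or never inserted)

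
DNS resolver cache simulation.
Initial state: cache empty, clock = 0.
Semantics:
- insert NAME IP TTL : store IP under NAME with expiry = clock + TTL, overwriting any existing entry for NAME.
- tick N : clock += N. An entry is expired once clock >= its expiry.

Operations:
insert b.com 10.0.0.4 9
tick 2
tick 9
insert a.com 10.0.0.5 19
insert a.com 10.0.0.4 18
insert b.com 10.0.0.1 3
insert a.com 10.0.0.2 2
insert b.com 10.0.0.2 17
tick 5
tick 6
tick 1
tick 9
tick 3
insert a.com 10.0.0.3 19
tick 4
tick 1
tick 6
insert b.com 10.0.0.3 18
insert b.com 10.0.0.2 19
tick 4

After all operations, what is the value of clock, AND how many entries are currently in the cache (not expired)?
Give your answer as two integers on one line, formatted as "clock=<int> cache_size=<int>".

Op 1: insert b.com -> 10.0.0.4 (expiry=0+9=9). clock=0
Op 2: tick 2 -> clock=2.
Op 3: tick 9 -> clock=11. purged={b.com}
Op 4: insert a.com -> 10.0.0.5 (expiry=11+19=30). clock=11
Op 5: insert a.com -> 10.0.0.4 (expiry=11+18=29). clock=11
Op 6: insert b.com -> 10.0.0.1 (expiry=11+3=14). clock=11
Op 7: insert a.com -> 10.0.0.2 (expiry=11+2=13). clock=11
Op 8: insert b.com -> 10.0.0.2 (expiry=11+17=28). clock=11
Op 9: tick 5 -> clock=16. purged={a.com}
Op 10: tick 6 -> clock=22.
Op 11: tick 1 -> clock=23.
Op 12: tick 9 -> clock=32. purged={b.com}
Op 13: tick 3 -> clock=35.
Op 14: insert a.com -> 10.0.0.3 (expiry=35+19=54). clock=35
Op 15: tick 4 -> clock=39.
Op 16: tick 1 -> clock=40.
Op 17: tick 6 -> clock=46.
Op 18: insert b.com -> 10.0.0.3 (expiry=46+18=64). clock=46
Op 19: insert b.com -> 10.0.0.2 (expiry=46+19=65). clock=46
Op 20: tick 4 -> clock=50.
Final clock = 50
Final cache (unexpired): {a.com,b.com} -> size=2

Answer: clock=50 cache_size=2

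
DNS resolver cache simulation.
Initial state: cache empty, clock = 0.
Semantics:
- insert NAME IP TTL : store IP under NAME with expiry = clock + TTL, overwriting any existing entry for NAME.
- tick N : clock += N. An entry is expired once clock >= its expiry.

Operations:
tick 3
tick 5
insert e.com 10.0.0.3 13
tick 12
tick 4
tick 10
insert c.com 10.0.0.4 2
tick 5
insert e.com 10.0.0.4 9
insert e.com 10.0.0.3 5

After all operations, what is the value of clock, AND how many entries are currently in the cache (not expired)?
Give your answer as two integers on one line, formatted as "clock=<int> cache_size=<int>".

Op 1: tick 3 -> clock=3.
Op 2: tick 5 -> clock=8.
Op 3: insert e.com -> 10.0.0.3 (expiry=8+13=21). clock=8
Op 4: tick 12 -> clock=20.
Op 5: tick 4 -> clock=24. purged={e.com}
Op 6: tick 10 -> clock=34.
Op 7: insert c.com -> 10.0.0.4 (expiry=34+2=36). clock=34
Op 8: tick 5 -> clock=39. purged={c.com}
Op 9: insert e.com -> 10.0.0.4 (expiry=39+9=48). clock=39
Op 10: insert e.com -> 10.0.0.3 (expiry=39+5=44). clock=39
Final clock = 39
Final cache (unexpired): {e.com} -> size=1

Answer: clock=39 cache_size=1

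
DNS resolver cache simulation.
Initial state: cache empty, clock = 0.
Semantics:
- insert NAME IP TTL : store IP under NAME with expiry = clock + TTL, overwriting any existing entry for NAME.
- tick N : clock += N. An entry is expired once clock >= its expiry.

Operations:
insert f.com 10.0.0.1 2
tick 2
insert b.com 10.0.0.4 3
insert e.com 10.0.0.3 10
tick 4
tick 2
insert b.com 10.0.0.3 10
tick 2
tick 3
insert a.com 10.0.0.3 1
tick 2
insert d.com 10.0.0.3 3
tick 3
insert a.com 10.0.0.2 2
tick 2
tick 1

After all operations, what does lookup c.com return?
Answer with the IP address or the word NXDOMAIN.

Answer: NXDOMAIN

Derivation:
Op 1: insert f.com -> 10.0.0.1 (expiry=0+2=2). clock=0
Op 2: tick 2 -> clock=2. purged={f.com}
Op 3: insert b.com -> 10.0.0.4 (expiry=2+3=5). clock=2
Op 4: insert e.com -> 10.0.0.3 (expiry=2+10=12). clock=2
Op 5: tick 4 -> clock=6. purged={b.com}
Op 6: tick 2 -> clock=8.
Op 7: insert b.com -> 10.0.0.3 (expiry=8+10=18). clock=8
Op 8: tick 2 -> clock=10.
Op 9: tick 3 -> clock=13. purged={e.com}
Op 10: insert a.com -> 10.0.0.3 (expiry=13+1=14). clock=13
Op 11: tick 2 -> clock=15. purged={a.com}
Op 12: insert d.com -> 10.0.0.3 (expiry=15+3=18). clock=15
Op 13: tick 3 -> clock=18. purged={b.com,d.com}
Op 14: insert a.com -> 10.0.0.2 (expiry=18+2=20). clock=18
Op 15: tick 2 -> clock=20. purged={a.com}
Op 16: tick 1 -> clock=21.
lookup c.com: not in cache (expired or never inserted)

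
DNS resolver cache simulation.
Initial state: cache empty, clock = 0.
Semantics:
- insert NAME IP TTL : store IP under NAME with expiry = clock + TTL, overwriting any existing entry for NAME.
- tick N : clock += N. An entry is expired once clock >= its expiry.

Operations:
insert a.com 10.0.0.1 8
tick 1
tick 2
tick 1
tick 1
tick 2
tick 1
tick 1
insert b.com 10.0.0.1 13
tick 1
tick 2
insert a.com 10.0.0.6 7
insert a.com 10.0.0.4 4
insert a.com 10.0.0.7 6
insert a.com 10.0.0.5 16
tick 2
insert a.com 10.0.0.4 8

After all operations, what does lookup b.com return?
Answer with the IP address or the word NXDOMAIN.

Answer: 10.0.0.1

Derivation:
Op 1: insert a.com -> 10.0.0.1 (expiry=0+8=8). clock=0
Op 2: tick 1 -> clock=1.
Op 3: tick 2 -> clock=3.
Op 4: tick 1 -> clock=4.
Op 5: tick 1 -> clock=5.
Op 6: tick 2 -> clock=7.
Op 7: tick 1 -> clock=8. purged={a.com}
Op 8: tick 1 -> clock=9.
Op 9: insert b.com -> 10.0.0.1 (expiry=9+13=22). clock=9
Op 10: tick 1 -> clock=10.
Op 11: tick 2 -> clock=12.
Op 12: insert a.com -> 10.0.0.6 (expiry=12+7=19). clock=12
Op 13: insert a.com -> 10.0.0.4 (expiry=12+4=16). clock=12
Op 14: insert a.com -> 10.0.0.7 (expiry=12+6=18). clock=12
Op 15: insert a.com -> 10.0.0.5 (expiry=12+16=28). clock=12
Op 16: tick 2 -> clock=14.
Op 17: insert a.com -> 10.0.0.4 (expiry=14+8=22). clock=14
lookup b.com: present, ip=10.0.0.1 expiry=22 > clock=14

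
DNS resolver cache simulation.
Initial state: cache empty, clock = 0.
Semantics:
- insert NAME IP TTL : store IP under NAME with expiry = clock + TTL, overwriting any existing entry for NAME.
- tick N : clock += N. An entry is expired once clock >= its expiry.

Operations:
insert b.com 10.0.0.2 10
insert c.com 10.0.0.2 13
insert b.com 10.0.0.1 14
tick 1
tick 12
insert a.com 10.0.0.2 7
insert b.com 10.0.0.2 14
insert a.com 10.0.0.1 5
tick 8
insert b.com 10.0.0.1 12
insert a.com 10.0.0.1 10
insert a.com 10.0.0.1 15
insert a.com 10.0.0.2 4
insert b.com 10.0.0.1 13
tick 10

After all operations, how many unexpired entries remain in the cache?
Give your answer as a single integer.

Op 1: insert b.com -> 10.0.0.2 (expiry=0+10=10). clock=0
Op 2: insert c.com -> 10.0.0.2 (expiry=0+13=13). clock=0
Op 3: insert b.com -> 10.0.0.1 (expiry=0+14=14). clock=0
Op 4: tick 1 -> clock=1.
Op 5: tick 12 -> clock=13. purged={c.com}
Op 6: insert a.com -> 10.0.0.2 (expiry=13+7=20). clock=13
Op 7: insert b.com -> 10.0.0.2 (expiry=13+14=27). clock=13
Op 8: insert a.com -> 10.0.0.1 (expiry=13+5=18). clock=13
Op 9: tick 8 -> clock=21. purged={a.com}
Op 10: insert b.com -> 10.0.0.1 (expiry=21+12=33). clock=21
Op 11: insert a.com -> 10.0.0.1 (expiry=21+10=31). clock=21
Op 12: insert a.com -> 10.0.0.1 (expiry=21+15=36). clock=21
Op 13: insert a.com -> 10.0.0.2 (expiry=21+4=25). clock=21
Op 14: insert b.com -> 10.0.0.1 (expiry=21+13=34). clock=21
Op 15: tick 10 -> clock=31. purged={a.com}
Final cache (unexpired): {b.com} -> size=1

Answer: 1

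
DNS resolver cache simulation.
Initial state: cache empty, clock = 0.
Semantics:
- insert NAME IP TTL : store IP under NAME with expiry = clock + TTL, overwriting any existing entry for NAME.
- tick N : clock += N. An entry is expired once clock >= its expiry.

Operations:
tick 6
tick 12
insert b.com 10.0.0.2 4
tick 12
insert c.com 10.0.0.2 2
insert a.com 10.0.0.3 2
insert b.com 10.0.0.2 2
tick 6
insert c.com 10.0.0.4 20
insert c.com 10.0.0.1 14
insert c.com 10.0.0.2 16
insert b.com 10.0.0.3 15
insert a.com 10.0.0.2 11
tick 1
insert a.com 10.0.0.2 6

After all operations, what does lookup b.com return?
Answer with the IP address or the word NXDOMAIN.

Answer: 10.0.0.3

Derivation:
Op 1: tick 6 -> clock=6.
Op 2: tick 12 -> clock=18.
Op 3: insert b.com -> 10.0.0.2 (expiry=18+4=22). clock=18
Op 4: tick 12 -> clock=30. purged={b.com}
Op 5: insert c.com -> 10.0.0.2 (expiry=30+2=32). clock=30
Op 6: insert a.com -> 10.0.0.3 (expiry=30+2=32). clock=30
Op 7: insert b.com -> 10.0.0.2 (expiry=30+2=32). clock=30
Op 8: tick 6 -> clock=36. purged={a.com,b.com,c.com}
Op 9: insert c.com -> 10.0.0.4 (expiry=36+20=56). clock=36
Op 10: insert c.com -> 10.0.0.1 (expiry=36+14=50). clock=36
Op 11: insert c.com -> 10.0.0.2 (expiry=36+16=52). clock=36
Op 12: insert b.com -> 10.0.0.3 (expiry=36+15=51). clock=36
Op 13: insert a.com -> 10.0.0.2 (expiry=36+11=47). clock=36
Op 14: tick 1 -> clock=37.
Op 15: insert a.com -> 10.0.0.2 (expiry=37+6=43). clock=37
lookup b.com: present, ip=10.0.0.3 expiry=51 > clock=37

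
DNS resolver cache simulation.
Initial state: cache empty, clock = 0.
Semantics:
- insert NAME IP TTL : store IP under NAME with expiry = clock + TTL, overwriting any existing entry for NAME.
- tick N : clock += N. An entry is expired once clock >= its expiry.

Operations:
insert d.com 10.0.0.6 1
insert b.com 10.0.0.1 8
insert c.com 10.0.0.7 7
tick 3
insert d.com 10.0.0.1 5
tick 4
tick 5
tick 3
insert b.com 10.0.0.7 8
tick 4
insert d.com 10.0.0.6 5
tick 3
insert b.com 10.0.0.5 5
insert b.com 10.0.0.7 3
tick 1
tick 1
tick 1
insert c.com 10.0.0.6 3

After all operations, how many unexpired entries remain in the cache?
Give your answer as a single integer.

Op 1: insert d.com -> 10.0.0.6 (expiry=0+1=1). clock=0
Op 2: insert b.com -> 10.0.0.1 (expiry=0+8=8). clock=0
Op 3: insert c.com -> 10.0.0.7 (expiry=0+7=7). clock=0
Op 4: tick 3 -> clock=3. purged={d.com}
Op 5: insert d.com -> 10.0.0.1 (expiry=3+5=8). clock=3
Op 6: tick 4 -> clock=7. purged={c.com}
Op 7: tick 5 -> clock=12. purged={b.com,d.com}
Op 8: tick 3 -> clock=15.
Op 9: insert b.com -> 10.0.0.7 (expiry=15+8=23). clock=15
Op 10: tick 4 -> clock=19.
Op 11: insert d.com -> 10.0.0.6 (expiry=19+5=24). clock=19
Op 12: tick 3 -> clock=22.
Op 13: insert b.com -> 10.0.0.5 (expiry=22+5=27). clock=22
Op 14: insert b.com -> 10.0.0.7 (expiry=22+3=25). clock=22
Op 15: tick 1 -> clock=23.
Op 16: tick 1 -> clock=24. purged={d.com}
Op 17: tick 1 -> clock=25. purged={b.com}
Op 18: insert c.com -> 10.0.0.6 (expiry=25+3=28). clock=25
Final cache (unexpired): {c.com} -> size=1

Answer: 1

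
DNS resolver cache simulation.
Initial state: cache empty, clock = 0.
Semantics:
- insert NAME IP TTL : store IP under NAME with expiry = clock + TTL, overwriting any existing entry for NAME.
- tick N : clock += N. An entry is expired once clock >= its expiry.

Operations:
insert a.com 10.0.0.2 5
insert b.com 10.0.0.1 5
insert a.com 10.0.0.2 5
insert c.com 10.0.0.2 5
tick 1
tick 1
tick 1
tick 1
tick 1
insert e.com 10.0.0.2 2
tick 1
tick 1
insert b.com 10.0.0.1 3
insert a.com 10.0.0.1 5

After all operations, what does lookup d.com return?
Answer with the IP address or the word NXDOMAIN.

Answer: NXDOMAIN

Derivation:
Op 1: insert a.com -> 10.0.0.2 (expiry=0+5=5). clock=0
Op 2: insert b.com -> 10.0.0.1 (expiry=0+5=5). clock=0
Op 3: insert a.com -> 10.0.0.2 (expiry=0+5=5). clock=0
Op 4: insert c.com -> 10.0.0.2 (expiry=0+5=5). clock=0
Op 5: tick 1 -> clock=1.
Op 6: tick 1 -> clock=2.
Op 7: tick 1 -> clock=3.
Op 8: tick 1 -> clock=4.
Op 9: tick 1 -> clock=5. purged={a.com,b.com,c.com}
Op 10: insert e.com -> 10.0.0.2 (expiry=5+2=7). clock=5
Op 11: tick 1 -> clock=6.
Op 12: tick 1 -> clock=7. purged={e.com}
Op 13: insert b.com -> 10.0.0.1 (expiry=7+3=10). clock=7
Op 14: insert a.com -> 10.0.0.1 (expiry=7+5=12). clock=7
lookup d.com: not in cache (expired or never inserted)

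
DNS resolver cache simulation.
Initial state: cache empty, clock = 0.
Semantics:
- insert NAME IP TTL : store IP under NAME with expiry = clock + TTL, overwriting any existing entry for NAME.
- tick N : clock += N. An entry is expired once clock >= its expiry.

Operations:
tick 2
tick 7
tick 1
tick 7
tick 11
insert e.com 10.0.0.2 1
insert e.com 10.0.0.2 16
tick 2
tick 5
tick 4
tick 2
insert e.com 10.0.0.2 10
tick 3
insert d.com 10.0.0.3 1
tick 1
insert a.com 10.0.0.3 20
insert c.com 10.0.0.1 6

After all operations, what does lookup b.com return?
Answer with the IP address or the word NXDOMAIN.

Op 1: tick 2 -> clock=2.
Op 2: tick 7 -> clock=9.
Op 3: tick 1 -> clock=10.
Op 4: tick 7 -> clock=17.
Op 5: tick 11 -> clock=28.
Op 6: insert e.com -> 10.0.0.2 (expiry=28+1=29). clock=28
Op 7: insert e.com -> 10.0.0.2 (expiry=28+16=44). clock=28
Op 8: tick 2 -> clock=30.
Op 9: tick 5 -> clock=35.
Op 10: tick 4 -> clock=39.
Op 11: tick 2 -> clock=41.
Op 12: insert e.com -> 10.0.0.2 (expiry=41+10=51). clock=41
Op 13: tick 3 -> clock=44.
Op 14: insert d.com -> 10.0.0.3 (expiry=44+1=45). clock=44
Op 15: tick 1 -> clock=45. purged={d.com}
Op 16: insert a.com -> 10.0.0.3 (expiry=45+20=65). clock=45
Op 17: insert c.com -> 10.0.0.1 (expiry=45+6=51). clock=45
lookup b.com: not in cache (expired or never inserted)

Answer: NXDOMAIN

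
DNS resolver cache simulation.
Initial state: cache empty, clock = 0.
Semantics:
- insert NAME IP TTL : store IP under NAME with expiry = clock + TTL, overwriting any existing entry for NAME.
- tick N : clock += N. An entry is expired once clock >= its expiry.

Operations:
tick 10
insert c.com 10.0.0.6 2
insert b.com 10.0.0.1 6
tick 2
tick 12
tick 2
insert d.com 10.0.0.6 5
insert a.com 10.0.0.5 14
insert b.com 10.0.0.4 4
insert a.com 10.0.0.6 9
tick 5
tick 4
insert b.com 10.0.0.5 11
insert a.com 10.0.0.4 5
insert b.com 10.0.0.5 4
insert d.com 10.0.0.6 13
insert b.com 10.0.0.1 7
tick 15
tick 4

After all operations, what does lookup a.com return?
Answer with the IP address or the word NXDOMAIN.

Op 1: tick 10 -> clock=10.
Op 2: insert c.com -> 10.0.0.6 (expiry=10+2=12). clock=10
Op 3: insert b.com -> 10.0.0.1 (expiry=10+6=16). clock=10
Op 4: tick 2 -> clock=12. purged={c.com}
Op 5: tick 12 -> clock=24. purged={b.com}
Op 6: tick 2 -> clock=26.
Op 7: insert d.com -> 10.0.0.6 (expiry=26+5=31). clock=26
Op 8: insert a.com -> 10.0.0.5 (expiry=26+14=40). clock=26
Op 9: insert b.com -> 10.0.0.4 (expiry=26+4=30). clock=26
Op 10: insert a.com -> 10.0.0.6 (expiry=26+9=35). clock=26
Op 11: tick 5 -> clock=31. purged={b.com,d.com}
Op 12: tick 4 -> clock=35. purged={a.com}
Op 13: insert b.com -> 10.0.0.5 (expiry=35+11=46). clock=35
Op 14: insert a.com -> 10.0.0.4 (expiry=35+5=40). clock=35
Op 15: insert b.com -> 10.0.0.5 (expiry=35+4=39). clock=35
Op 16: insert d.com -> 10.0.0.6 (expiry=35+13=48). clock=35
Op 17: insert b.com -> 10.0.0.1 (expiry=35+7=42). clock=35
Op 18: tick 15 -> clock=50. purged={a.com,b.com,d.com}
Op 19: tick 4 -> clock=54.
lookup a.com: not in cache (expired or never inserted)

Answer: NXDOMAIN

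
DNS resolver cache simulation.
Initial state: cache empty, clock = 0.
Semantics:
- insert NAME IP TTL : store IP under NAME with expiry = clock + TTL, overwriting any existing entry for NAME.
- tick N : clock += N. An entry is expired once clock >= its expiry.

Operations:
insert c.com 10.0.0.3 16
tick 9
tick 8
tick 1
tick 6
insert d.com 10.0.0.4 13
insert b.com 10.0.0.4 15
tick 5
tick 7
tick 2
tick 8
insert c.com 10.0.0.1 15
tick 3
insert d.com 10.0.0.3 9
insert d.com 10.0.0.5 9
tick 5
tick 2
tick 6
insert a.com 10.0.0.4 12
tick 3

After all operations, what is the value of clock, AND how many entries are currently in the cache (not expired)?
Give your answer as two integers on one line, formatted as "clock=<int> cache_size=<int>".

Answer: clock=65 cache_size=1

Derivation:
Op 1: insert c.com -> 10.0.0.3 (expiry=0+16=16). clock=0
Op 2: tick 9 -> clock=9.
Op 3: tick 8 -> clock=17. purged={c.com}
Op 4: tick 1 -> clock=18.
Op 5: tick 6 -> clock=24.
Op 6: insert d.com -> 10.0.0.4 (expiry=24+13=37). clock=24
Op 7: insert b.com -> 10.0.0.4 (expiry=24+15=39). clock=24
Op 8: tick 5 -> clock=29.
Op 9: tick 7 -> clock=36.
Op 10: tick 2 -> clock=38. purged={d.com}
Op 11: tick 8 -> clock=46. purged={b.com}
Op 12: insert c.com -> 10.0.0.1 (expiry=46+15=61). clock=46
Op 13: tick 3 -> clock=49.
Op 14: insert d.com -> 10.0.0.3 (expiry=49+9=58). clock=49
Op 15: insert d.com -> 10.0.0.5 (expiry=49+9=58). clock=49
Op 16: tick 5 -> clock=54.
Op 17: tick 2 -> clock=56.
Op 18: tick 6 -> clock=62. purged={c.com,d.com}
Op 19: insert a.com -> 10.0.0.4 (expiry=62+12=74). clock=62
Op 20: tick 3 -> clock=65.
Final clock = 65
Final cache (unexpired): {a.com} -> size=1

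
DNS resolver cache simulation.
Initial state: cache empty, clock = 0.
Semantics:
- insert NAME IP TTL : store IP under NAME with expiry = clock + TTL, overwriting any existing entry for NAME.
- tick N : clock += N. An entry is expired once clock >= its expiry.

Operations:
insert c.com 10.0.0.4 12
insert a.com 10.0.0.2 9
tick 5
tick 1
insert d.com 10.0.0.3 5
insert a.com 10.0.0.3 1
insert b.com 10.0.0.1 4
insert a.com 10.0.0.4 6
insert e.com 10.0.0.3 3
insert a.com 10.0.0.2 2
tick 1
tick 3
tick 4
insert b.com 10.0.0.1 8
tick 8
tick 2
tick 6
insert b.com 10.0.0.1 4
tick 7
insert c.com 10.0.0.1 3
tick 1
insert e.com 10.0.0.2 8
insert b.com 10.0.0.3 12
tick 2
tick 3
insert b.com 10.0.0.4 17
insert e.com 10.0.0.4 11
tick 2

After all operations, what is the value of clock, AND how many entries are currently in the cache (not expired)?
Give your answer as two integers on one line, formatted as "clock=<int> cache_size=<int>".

Op 1: insert c.com -> 10.0.0.4 (expiry=0+12=12). clock=0
Op 2: insert a.com -> 10.0.0.2 (expiry=0+9=9). clock=0
Op 3: tick 5 -> clock=5.
Op 4: tick 1 -> clock=6.
Op 5: insert d.com -> 10.0.0.3 (expiry=6+5=11). clock=6
Op 6: insert a.com -> 10.0.0.3 (expiry=6+1=7). clock=6
Op 7: insert b.com -> 10.0.0.1 (expiry=6+4=10). clock=6
Op 8: insert a.com -> 10.0.0.4 (expiry=6+6=12). clock=6
Op 9: insert e.com -> 10.0.0.3 (expiry=6+3=9). clock=6
Op 10: insert a.com -> 10.0.0.2 (expiry=6+2=8). clock=6
Op 11: tick 1 -> clock=7.
Op 12: tick 3 -> clock=10. purged={a.com,b.com,e.com}
Op 13: tick 4 -> clock=14. purged={c.com,d.com}
Op 14: insert b.com -> 10.0.0.1 (expiry=14+8=22). clock=14
Op 15: tick 8 -> clock=22. purged={b.com}
Op 16: tick 2 -> clock=24.
Op 17: tick 6 -> clock=30.
Op 18: insert b.com -> 10.0.0.1 (expiry=30+4=34). clock=30
Op 19: tick 7 -> clock=37. purged={b.com}
Op 20: insert c.com -> 10.0.0.1 (expiry=37+3=40). clock=37
Op 21: tick 1 -> clock=38.
Op 22: insert e.com -> 10.0.0.2 (expiry=38+8=46). clock=38
Op 23: insert b.com -> 10.0.0.3 (expiry=38+12=50). clock=38
Op 24: tick 2 -> clock=40. purged={c.com}
Op 25: tick 3 -> clock=43.
Op 26: insert b.com -> 10.0.0.4 (expiry=43+17=60). clock=43
Op 27: insert e.com -> 10.0.0.4 (expiry=43+11=54). clock=43
Op 28: tick 2 -> clock=45.
Final clock = 45
Final cache (unexpired): {b.com,e.com} -> size=2

Answer: clock=45 cache_size=2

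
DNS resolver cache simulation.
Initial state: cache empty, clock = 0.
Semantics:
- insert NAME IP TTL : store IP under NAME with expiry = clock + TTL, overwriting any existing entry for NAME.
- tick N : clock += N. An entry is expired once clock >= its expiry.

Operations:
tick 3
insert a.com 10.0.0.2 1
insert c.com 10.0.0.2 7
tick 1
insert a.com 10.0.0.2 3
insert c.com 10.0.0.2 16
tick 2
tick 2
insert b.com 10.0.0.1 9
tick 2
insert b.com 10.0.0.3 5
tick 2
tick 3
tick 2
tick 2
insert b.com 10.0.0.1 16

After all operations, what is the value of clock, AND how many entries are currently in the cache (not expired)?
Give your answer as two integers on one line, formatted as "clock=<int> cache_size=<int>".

Answer: clock=19 cache_size=2

Derivation:
Op 1: tick 3 -> clock=3.
Op 2: insert a.com -> 10.0.0.2 (expiry=3+1=4). clock=3
Op 3: insert c.com -> 10.0.0.2 (expiry=3+7=10). clock=3
Op 4: tick 1 -> clock=4. purged={a.com}
Op 5: insert a.com -> 10.0.0.2 (expiry=4+3=7). clock=4
Op 6: insert c.com -> 10.0.0.2 (expiry=4+16=20). clock=4
Op 7: tick 2 -> clock=6.
Op 8: tick 2 -> clock=8. purged={a.com}
Op 9: insert b.com -> 10.0.0.1 (expiry=8+9=17). clock=8
Op 10: tick 2 -> clock=10.
Op 11: insert b.com -> 10.0.0.3 (expiry=10+5=15). clock=10
Op 12: tick 2 -> clock=12.
Op 13: tick 3 -> clock=15. purged={b.com}
Op 14: tick 2 -> clock=17.
Op 15: tick 2 -> clock=19.
Op 16: insert b.com -> 10.0.0.1 (expiry=19+16=35). clock=19
Final clock = 19
Final cache (unexpired): {b.com,c.com} -> size=2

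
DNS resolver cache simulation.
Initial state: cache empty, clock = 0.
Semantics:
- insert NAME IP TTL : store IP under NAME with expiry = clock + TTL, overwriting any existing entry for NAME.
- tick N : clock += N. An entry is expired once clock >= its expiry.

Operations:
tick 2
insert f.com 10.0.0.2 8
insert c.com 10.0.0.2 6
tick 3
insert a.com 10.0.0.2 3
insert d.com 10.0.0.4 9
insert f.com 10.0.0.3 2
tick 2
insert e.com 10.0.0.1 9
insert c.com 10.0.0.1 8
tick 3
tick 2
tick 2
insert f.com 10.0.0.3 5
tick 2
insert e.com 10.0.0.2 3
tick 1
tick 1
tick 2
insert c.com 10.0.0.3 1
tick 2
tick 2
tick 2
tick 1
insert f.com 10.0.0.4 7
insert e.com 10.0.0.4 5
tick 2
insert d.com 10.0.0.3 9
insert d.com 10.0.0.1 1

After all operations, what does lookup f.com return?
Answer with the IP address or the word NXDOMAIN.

Op 1: tick 2 -> clock=2.
Op 2: insert f.com -> 10.0.0.2 (expiry=2+8=10). clock=2
Op 3: insert c.com -> 10.0.0.2 (expiry=2+6=8). clock=2
Op 4: tick 3 -> clock=5.
Op 5: insert a.com -> 10.0.0.2 (expiry=5+3=8). clock=5
Op 6: insert d.com -> 10.0.0.4 (expiry=5+9=14). clock=5
Op 7: insert f.com -> 10.0.0.3 (expiry=5+2=7). clock=5
Op 8: tick 2 -> clock=7. purged={f.com}
Op 9: insert e.com -> 10.0.0.1 (expiry=7+9=16). clock=7
Op 10: insert c.com -> 10.0.0.1 (expiry=7+8=15). clock=7
Op 11: tick 3 -> clock=10. purged={a.com}
Op 12: tick 2 -> clock=12.
Op 13: tick 2 -> clock=14. purged={d.com}
Op 14: insert f.com -> 10.0.0.3 (expiry=14+5=19). clock=14
Op 15: tick 2 -> clock=16. purged={c.com,e.com}
Op 16: insert e.com -> 10.0.0.2 (expiry=16+3=19). clock=16
Op 17: tick 1 -> clock=17.
Op 18: tick 1 -> clock=18.
Op 19: tick 2 -> clock=20. purged={e.com,f.com}
Op 20: insert c.com -> 10.0.0.3 (expiry=20+1=21). clock=20
Op 21: tick 2 -> clock=22. purged={c.com}
Op 22: tick 2 -> clock=24.
Op 23: tick 2 -> clock=26.
Op 24: tick 1 -> clock=27.
Op 25: insert f.com -> 10.0.0.4 (expiry=27+7=34). clock=27
Op 26: insert e.com -> 10.0.0.4 (expiry=27+5=32). clock=27
Op 27: tick 2 -> clock=29.
Op 28: insert d.com -> 10.0.0.3 (expiry=29+9=38). clock=29
Op 29: insert d.com -> 10.0.0.1 (expiry=29+1=30). clock=29
lookup f.com: present, ip=10.0.0.4 expiry=34 > clock=29

Answer: 10.0.0.4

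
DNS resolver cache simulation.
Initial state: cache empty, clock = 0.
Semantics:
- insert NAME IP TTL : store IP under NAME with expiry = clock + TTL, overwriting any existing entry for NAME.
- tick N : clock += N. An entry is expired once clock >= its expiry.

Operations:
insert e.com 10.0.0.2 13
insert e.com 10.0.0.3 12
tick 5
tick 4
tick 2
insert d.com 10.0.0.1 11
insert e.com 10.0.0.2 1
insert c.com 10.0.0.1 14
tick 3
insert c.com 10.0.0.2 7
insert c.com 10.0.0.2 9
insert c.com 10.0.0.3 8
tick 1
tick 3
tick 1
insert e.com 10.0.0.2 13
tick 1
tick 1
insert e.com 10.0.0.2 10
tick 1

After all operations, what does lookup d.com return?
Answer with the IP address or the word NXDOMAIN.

Op 1: insert e.com -> 10.0.0.2 (expiry=0+13=13). clock=0
Op 2: insert e.com -> 10.0.0.3 (expiry=0+12=12). clock=0
Op 3: tick 5 -> clock=5.
Op 4: tick 4 -> clock=9.
Op 5: tick 2 -> clock=11.
Op 6: insert d.com -> 10.0.0.1 (expiry=11+11=22). clock=11
Op 7: insert e.com -> 10.0.0.2 (expiry=11+1=12). clock=11
Op 8: insert c.com -> 10.0.0.1 (expiry=11+14=25). clock=11
Op 9: tick 3 -> clock=14. purged={e.com}
Op 10: insert c.com -> 10.0.0.2 (expiry=14+7=21). clock=14
Op 11: insert c.com -> 10.0.0.2 (expiry=14+9=23). clock=14
Op 12: insert c.com -> 10.0.0.3 (expiry=14+8=22). clock=14
Op 13: tick 1 -> clock=15.
Op 14: tick 3 -> clock=18.
Op 15: tick 1 -> clock=19.
Op 16: insert e.com -> 10.0.0.2 (expiry=19+13=32). clock=19
Op 17: tick 1 -> clock=20.
Op 18: tick 1 -> clock=21.
Op 19: insert e.com -> 10.0.0.2 (expiry=21+10=31). clock=21
Op 20: tick 1 -> clock=22. purged={c.com,d.com}
lookup d.com: not in cache (expired or never inserted)

Answer: NXDOMAIN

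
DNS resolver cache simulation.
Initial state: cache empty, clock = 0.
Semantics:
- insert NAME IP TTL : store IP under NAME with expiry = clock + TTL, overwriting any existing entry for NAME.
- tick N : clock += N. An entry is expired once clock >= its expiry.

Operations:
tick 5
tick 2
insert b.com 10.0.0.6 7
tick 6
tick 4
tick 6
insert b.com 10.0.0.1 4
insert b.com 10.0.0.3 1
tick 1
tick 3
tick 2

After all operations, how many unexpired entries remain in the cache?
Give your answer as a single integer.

Op 1: tick 5 -> clock=5.
Op 2: tick 2 -> clock=7.
Op 3: insert b.com -> 10.0.0.6 (expiry=7+7=14). clock=7
Op 4: tick 6 -> clock=13.
Op 5: tick 4 -> clock=17. purged={b.com}
Op 6: tick 6 -> clock=23.
Op 7: insert b.com -> 10.0.0.1 (expiry=23+4=27). clock=23
Op 8: insert b.com -> 10.0.0.3 (expiry=23+1=24). clock=23
Op 9: tick 1 -> clock=24. purged={b.com}
Op 10: tick 3 -> clock=27.
Op 11: tick 2 -> clock=29.
Final cache (unexpired): {} -> size=0

Answer: 0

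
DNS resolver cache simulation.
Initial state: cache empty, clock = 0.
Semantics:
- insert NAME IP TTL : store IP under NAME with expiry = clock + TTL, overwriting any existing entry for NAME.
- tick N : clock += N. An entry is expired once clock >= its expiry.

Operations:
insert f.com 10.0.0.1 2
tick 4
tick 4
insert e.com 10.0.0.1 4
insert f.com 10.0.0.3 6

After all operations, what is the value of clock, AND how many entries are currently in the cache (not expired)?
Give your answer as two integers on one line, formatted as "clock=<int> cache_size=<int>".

Op 1: insert f.com -> 10.0.0.1 (expiry=0+2=2). clock=0
Op 2: tick 4 -> clock=4. purged={f.com}
Op 3: tick 4 -> clock=8.
Op 4: insert e.com -> 10.0.0.1 (expiry=8+4=12). clock=8
Op 5: insert f.com -> 10.0.0.3 (expiry=8+6=14). clock=8
Final clock = 8
Final cache (unexpired): {e.com,f.com} -> size=2

Answer: clock=8 cache_size=2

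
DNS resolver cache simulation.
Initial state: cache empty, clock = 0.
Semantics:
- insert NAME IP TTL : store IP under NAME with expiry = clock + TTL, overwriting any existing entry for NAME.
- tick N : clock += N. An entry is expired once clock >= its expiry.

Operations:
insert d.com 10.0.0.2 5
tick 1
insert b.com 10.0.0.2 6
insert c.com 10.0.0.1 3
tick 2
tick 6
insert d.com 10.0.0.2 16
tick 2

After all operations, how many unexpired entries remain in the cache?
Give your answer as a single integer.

Op 1: insert d.com -> 10.0.0.2 (expiry=0+5=5). clock=0
Op 2: tick 1 -> clock=1.
Op 3: insert b.com -> 10.0.0.2 (expiry=1+6=7). clock=1
Op 4: insert c.com -> 10.0.0.1 (expiry=1+3=4). clock=1
Op 5: tick 2 -> clock=3.
Op 6: tick 6 -> clock=9. purged={b.com,c.com,d.com}
Op 7: insert d.com -> 10.0.0.2 (expiry=9+16=25). clock=9
Op 8: tick 2 -> clock=11.
Final cache (unexpired): {d.com} -> size=1

Answer: 1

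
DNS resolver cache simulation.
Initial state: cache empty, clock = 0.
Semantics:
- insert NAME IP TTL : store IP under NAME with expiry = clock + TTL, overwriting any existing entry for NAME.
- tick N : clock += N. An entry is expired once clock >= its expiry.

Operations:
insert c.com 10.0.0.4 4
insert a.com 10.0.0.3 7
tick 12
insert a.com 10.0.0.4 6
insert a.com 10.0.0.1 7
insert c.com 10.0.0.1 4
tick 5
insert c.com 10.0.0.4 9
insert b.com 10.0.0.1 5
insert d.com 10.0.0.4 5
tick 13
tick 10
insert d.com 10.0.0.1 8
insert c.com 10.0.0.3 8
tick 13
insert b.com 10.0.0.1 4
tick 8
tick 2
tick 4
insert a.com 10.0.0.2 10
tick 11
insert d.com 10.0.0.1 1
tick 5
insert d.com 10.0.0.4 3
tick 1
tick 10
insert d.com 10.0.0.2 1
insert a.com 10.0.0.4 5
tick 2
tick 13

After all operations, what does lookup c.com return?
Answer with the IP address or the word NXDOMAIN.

Op 1: insert c.com -> 10.0.0.4 (expiry=0+4=4). clock=0
Op 2: insert a.com -> 10.0.0.3 (expiry=0+7=7). clock=0
Op 3: tick 12 -> clock=12. purged={a.com,c.com}
Op 4: insert a.com -> 10.0.0.4 (expiry=12+6=18). clock=12
Op 5: insert a.com -> 10.0.0.1 (expiry=12+7=19). clock=12
Op 6: insert c.com -> 10.0.0.1 (expiry=12+4=16). clock=12
Op 7: tick 5 -> clock=17. purged={c.com}
Op 8: insert c.com -> 10.0.0.4 (expiry=17+9=26). clock=17
Op 9: insert b.com -> 10.0.0.1 (expiry=17+5=22). clock=17
Op 10: insert d.com -> 10.0.0.4 (expiry=17+5=22). clock=17
Op 11: tick 13 -> clock=30. purged={a.com,b.com,c.com,d.com}
Op 12: tick 10 -> clock=40.
Op 13: insert d.com -> 10.0.0.1 (expiry=40+8=48). clock=40
Op 14: insert c.com -> 10.0.0.3 (expiry=40+8=48). clock=40
Op 15: tick 13 -> clock=53. purged={c.com,d.com}
Op 16: insert b.com -> 10.0.0.1 (expiry=53+4=57). clock=53
Op 17: tick 8 -> clock=61. purged={b.com}
Op 18: tick 2 -> clock=63.
Op 19: tick 4 -> clock=67.
Op 20: insert a.com -> 10.0.0.2 (expiry=67+10=77). clock=67
Op 21: tick 11 -> clock=78. purged={a.com}
Op 22: insert d.com -> 10.0.0.1 (expiry=78+1=79). clock=78
Op 23: tick 5 -> clock=83. purged={d.com}
Op 24: insert d.com -> 10.0.0.4 (expiry=83+3=86). clock=83
Op 25: tick 1 -> clock=84.
Op 26: tick 10 -> clock=94. purged={d.com}
Op 27: insert d.com -> 10.0.0.2 (expiry=94+1=95). clock=94
Op 28: insert a.com -> 10.0.0.4 (expiry=94+5=99). clock=94
Op 29: tick 2 -> clock=96. purged={d.com}
Op 30: tick 13 -> clock=109. purged={a.com}
lookup c.com: not in cache (expired or never inserted)

Answer: NXDOMAIN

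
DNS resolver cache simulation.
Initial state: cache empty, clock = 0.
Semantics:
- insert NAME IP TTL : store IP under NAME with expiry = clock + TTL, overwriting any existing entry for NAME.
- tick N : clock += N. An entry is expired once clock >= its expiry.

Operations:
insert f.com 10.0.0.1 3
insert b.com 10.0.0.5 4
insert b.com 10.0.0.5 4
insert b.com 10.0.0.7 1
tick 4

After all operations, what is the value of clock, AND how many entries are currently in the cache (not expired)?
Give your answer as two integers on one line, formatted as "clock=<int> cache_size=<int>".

Answer: clock=4 cache_size=0

Derivation:
Op 1: insert f.com -> 10.0.0.1 (expiry=0+3=3). clock=0
Op 2: insert b.com -> 10.0.0.5 (expiry=0+4=4). clock=0
Op 3: insert b.com -> 10.0.0.5 (expiry=0+4=4). clock=0
Op 4: insert b.com -> 10.0.0.7 (expiry=0+1=1). clock=0
Op 5: tick 4 -> clock=4. purged={b.com,f.com}
Final clock = 4
Final cache (unexpired): {} -> size=0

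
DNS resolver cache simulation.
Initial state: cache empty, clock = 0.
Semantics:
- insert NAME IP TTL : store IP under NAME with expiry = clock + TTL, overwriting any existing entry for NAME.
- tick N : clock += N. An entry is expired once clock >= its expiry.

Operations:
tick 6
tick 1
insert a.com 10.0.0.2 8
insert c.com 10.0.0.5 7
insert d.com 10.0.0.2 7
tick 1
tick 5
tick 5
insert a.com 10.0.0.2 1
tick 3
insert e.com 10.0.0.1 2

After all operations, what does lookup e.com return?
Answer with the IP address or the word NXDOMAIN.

Answer: 10.0.0.1

Derivation:
Op 1: tick 6 -> clock=6.
Op 2: tick 1 -> clock=7.
Op 3: insert a.com -> 10.0.0.2 (expiry=7+8=15). clock=7
Op 4: insert c.com -> 10.0.0.5 (expiry=7+7=14). clock=7
Op 5: insert d.com -> 10.0.0.2 (expiry=7+7=14). clock=7
Op 6: tick 1 -> clock=8.
Op 7: tick 5 -> clock=13.
Op 8: tick 5 -> clock=18. purged={a.com,c.com,d.com}
Op 9: insert a.com -> 10.0.0.2 (expiry=18+1=19). clock=18
Op 10: tick 3 -> clock=21. purged={a.com}
Op 11: insert e.com -> 10.0.0.1 (expiry=21+2=23). clock=21
lookup e.com: present, ip=10.0.0.1 expiry=23 > clock=21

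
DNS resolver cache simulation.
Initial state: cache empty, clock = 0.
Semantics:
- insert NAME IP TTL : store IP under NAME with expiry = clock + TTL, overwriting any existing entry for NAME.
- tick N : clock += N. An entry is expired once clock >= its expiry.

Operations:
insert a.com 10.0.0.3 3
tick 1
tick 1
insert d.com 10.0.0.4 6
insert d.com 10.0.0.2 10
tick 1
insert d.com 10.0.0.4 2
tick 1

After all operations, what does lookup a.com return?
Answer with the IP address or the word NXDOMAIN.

Answer: NXDOMAIN

Derivation:
Op 1: insert a.com -> 10.0.0.3 (expiry=0+3=3). clock=0
Op 2: tick 1 -> clock=1.
Op 3: tick 1 -> clock=2.
Op 4: insert d.com -> 10.0.0.4 (expiry=2+6=8). clock=2
Op 5: insert d.com -> 10.0.0.2 (expiry=2+10=12). clock=2
Op 6: tick 1 -> clock=3. purged={a.com}
Op 7: insert d.com -> 10.0.0.4 (expiry=3+2=5). clock=3
Op 8: tick 1 -> clock=4.
lookup a.com: not in cache (expired or never inserted)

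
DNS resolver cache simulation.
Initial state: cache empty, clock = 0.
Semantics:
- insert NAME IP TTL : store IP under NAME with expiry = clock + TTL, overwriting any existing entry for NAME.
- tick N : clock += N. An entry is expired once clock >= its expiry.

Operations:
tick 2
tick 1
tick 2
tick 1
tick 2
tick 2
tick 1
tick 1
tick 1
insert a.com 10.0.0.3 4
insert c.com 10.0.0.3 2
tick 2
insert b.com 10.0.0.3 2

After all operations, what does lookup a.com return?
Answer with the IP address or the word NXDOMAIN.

Answer: 10.0.0.3

Derivation:
Op 1: tick 2 -> clock=2.
Op 2: tick 1 -> clock=3.
Op 3: tick 2 -> clock=5.
Op 4: tick 1 -> clock=6.
Op 5: tick 2 -> clock=8.
Op 6: tick 2 -> clock=10.
Op 7: tick 1 -> clock=11.
Op 8: tick 1 -> clock=12.
Op 9: tick 1 -> clock=13.
Op 10: insert a.com -> 10.0.0.3 (expiry=13+4=17). clock=13
Op 11: insert c.com -> 10.0.0.3 (expiry=13+2=15). clock=13
Op 12: tick 2 -> clock=15. purged={c.com}
Op 13: insert b.com -> 10.0.0.3 (expiry=15+2=17). clock=15
lookup a.com: present, ip=10.0.0.3 expiry=17 > clock=15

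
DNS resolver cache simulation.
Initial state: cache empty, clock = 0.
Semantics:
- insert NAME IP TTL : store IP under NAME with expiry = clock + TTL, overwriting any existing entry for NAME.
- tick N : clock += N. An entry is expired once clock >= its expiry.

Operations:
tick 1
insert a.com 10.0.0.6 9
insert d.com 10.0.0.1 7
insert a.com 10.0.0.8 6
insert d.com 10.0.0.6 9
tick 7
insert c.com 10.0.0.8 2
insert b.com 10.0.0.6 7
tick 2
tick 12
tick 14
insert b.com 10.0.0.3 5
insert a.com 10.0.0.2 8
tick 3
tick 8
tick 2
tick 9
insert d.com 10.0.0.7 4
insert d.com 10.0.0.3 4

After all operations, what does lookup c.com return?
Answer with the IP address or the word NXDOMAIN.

Answer: NXDOMAIN

Derivation:
Op 1: tick 1 -> clock=1.
Op 2: insert a.com -> 10.0.0.6 (expiry=1+9=10). clock=1
Op 3: insert d.com -> 10.0.0.1 (expiry=1+7=8). clock=1
Op 4: insert a.com -> 10.0.0.8 (expiry=1+6=7). clock=1
Op 5: insert d.com -> 10.0.0.6 (expiry=1+9=10). clock=1
Op 6: tick 7 -> clock=8. purged={a.com}
Op 7: insert c.com -> 10.0.0.8 (expiry=8+2=10). clock=8
Op 8: insert b.com -> 10.0.0.6 (expiry=8+7=15). clock=8
Op 9: tick 2 -> clock=10. purged={c.com,d.com}
Op 10: tick 12 -> clock=22. purged={b.com}
Op 11: tick 14 -> clock=36.
Op 12: insert b.com -> 10.0.0.3 (expiry=36+5=41). clock=36
Op 13: insert a.com -> 10.0.0.2 (expiry=36+8=44). clock=36
Op 14: tick 3 -> clock=39.
Op 15: tick 8 -> clock=47. purged={a.com,b.com}
Op 16: tick 2 -> clock=49.
Op 17: tick 9 -> clock=58.
Op 18: insert d.com -> 10.0.0.7 (expiry=58+4=62). clock=58
Op 19: insert d.com -> 10.0.0.3 (expiry=58+4=62). clock=58
lookup c.com: not in cache (expired or never inserted)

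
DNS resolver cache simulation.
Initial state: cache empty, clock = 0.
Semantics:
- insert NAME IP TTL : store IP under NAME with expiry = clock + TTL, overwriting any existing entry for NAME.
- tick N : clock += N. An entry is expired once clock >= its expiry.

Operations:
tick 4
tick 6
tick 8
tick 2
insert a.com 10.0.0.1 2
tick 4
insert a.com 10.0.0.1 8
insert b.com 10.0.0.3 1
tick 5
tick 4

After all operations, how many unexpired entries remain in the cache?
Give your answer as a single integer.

Op 1: tick 4 -> clock=4.
Op 2: tick 6 -> clock=10.
Op 3: tick 8 -> clock=18.
Op 4: tick 2 -> clock=20.
Op 5: insert a.com -> 10.0.0.1 (expiry=20+2=22). clock=20
Op 6: tick 4 -> clock=24. purged={a.com}
Op 7: insert a.com -> 10.0.0.1 (expiry=24+8=32). clock=24
Op 8: insert b.com -> 10.0.0.3 (expiry=24+1=25). clock=24
Op 9: tick 5 -> clock=29. purged={b.com}
Op 10: tick 4 -> clock=33. purged={a.com}
Final cache (unexpired): {} -> size=0

Answer: 0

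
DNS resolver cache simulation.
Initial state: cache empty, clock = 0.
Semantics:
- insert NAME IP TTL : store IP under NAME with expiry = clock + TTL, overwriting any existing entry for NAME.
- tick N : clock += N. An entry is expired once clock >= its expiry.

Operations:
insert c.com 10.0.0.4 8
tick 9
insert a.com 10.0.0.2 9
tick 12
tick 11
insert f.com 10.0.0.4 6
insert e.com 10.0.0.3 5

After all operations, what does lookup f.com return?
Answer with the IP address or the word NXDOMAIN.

Op 1: insert c.com -> 10.0.0.4 (expiry=0+8=8). clock=0
Op 2: tick 9 -> clock=9. purged={c.com}
Op 3: insert a.com -> 10.0.0.2 (expiry=9+9=18). clock=9
Op 4: tick 12 -> clock=21. purged={a.com}
Op 5: tick 11 -> clock=32.
Op 6: insert f.com -> 10.0.0.4 (expiry=32+6=38). clock=32
Op 7: insert e.com -> 10.0.0.3 (expiry=32+5=37). clock=32
lookup f.com: present, ip=10.0.0.4 expiry=38 > clock=32

Answer: 10.0.0.4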